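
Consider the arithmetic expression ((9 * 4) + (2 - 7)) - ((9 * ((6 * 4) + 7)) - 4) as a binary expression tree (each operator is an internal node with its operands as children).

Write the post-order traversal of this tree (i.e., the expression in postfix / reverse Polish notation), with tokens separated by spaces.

Post-order on an expression tree gives postfix notation: for each operator, emit left operand, right operand, then the operator.

9 4 * 2 7 - + 9 6 4 * 7 + * 4 - -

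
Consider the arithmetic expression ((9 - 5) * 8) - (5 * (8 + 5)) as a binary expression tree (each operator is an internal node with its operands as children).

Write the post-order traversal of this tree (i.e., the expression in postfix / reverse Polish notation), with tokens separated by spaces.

Post-order on an expression tree gives postfix notation: for each operator, emit left operand, right operand, then the operator.

9 5 - 8 * 5 8 5 + * -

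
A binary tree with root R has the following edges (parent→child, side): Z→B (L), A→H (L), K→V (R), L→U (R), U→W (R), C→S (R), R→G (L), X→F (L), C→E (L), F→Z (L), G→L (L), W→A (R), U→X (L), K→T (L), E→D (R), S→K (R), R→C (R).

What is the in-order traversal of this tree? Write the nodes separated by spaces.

L B Z F X U W H A G R E D C S T K V

In-order visits the left subtree, then the node, then the right subtree.
At R: go left to G.
  At G: go left to L.
    At L: no left child.
    Visit L.
    At L: go right to U.
      At U: go left to X.
        At X: go left to F.
          At F: go left to Z.
            At Z: go left to B.
              B is a leaf — visit B.
            Visit Z.
            At Z: no right child.
          Visit F.
          At F: no right child.
        Visit X.
        At X: no right child.
      Visit U.
      At U: go right to W.
        At W: no left child.
        Visit W.
        At W: go right to A.
          At A: go left to H.
            H is a leaf — visit H.
          Visit A.
          At A: no right child.
  Visit G.
  At G: no right child.
Visit R.
At R: go right to C.
  At C: go left to E.
    At E: no left child.
    Visit E.
    At E: go right to D.
      D is a leaf — visit D.
  Visit C.
  At C: go right to S.
    At S: no left child.
    Visit S.
    At S: go right to K.
      At K: go left to T.
        T is a leaf — visit T.
      Visit K.
      At K: go right to V.
        V is a leaf — visit V.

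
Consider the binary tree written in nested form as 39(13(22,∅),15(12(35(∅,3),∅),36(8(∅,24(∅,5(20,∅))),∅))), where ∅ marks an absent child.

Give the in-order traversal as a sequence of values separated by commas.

22, 13, 39, 35, 3, 12, 15, 8, 24, 20, 5, 36

In-order visits the left subtree, then the node, then the right subtree.
At 39: go left to 13.
  At 13: go left to 22.
    22 is a leaf — visit 22.
  Visit 13.
  At 13: no right child.
Visit 39.
At 39: go right to 15.
  At 15: go left to 12.
    At 12: go left to 35.
      At 35: no left child.
      Visit 35.
      At 35: go right to 3.
        3 is a leaf — visit 3.
    Visit 12.
    At 12: no right child.
  Visit 15.
  At 15: go right to 36.
    At 36: go left to 8.
      At 8: no left child.
      Visit 8.
      At 8: go right to 24.
        At 24: no left child.
        Visit 24.
        At 24: go right to 5.
          At 5: go left to 20.
            20 is a leaf — visit 20.
          Visit 5.
          At 5: no right child.
    Visit 36.
    At 36: no right child.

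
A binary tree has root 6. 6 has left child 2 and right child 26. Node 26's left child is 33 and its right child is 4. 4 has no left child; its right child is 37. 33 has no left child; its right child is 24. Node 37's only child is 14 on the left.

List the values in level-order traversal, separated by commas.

Level-order visits nodes level by level from the root, left to right within each level.
Level 0: 6
Level 1: 2, 26
Level 2: 33, 4
Level 3: 24, 37
Level 4: 14

6, 2, 26, 33, 4, 24, 37, 14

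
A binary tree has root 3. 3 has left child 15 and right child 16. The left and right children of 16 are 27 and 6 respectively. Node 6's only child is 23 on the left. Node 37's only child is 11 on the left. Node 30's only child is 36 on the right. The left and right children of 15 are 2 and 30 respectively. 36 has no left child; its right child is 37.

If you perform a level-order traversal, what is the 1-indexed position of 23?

Level-order visits nodes level by level from the root, left to right within each level.
Level 0: 3
Level 1: 15, 16
Level 2: 2, 30, 27, 6
Level 3: 36, 23
Level 4: 37
Level 5: 11
Full level-order sequence: 3, 15, 16, 2, 30, 27, 6, 36, 23, 37, 11.

9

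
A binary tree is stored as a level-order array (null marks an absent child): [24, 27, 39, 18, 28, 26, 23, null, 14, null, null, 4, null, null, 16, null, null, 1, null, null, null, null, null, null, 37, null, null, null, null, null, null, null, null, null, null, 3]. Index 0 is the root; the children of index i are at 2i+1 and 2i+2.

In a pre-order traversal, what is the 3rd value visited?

Pre-order visits the node, then its left subtree, then its right subtree.
Visit 24.
At 24: go left to 27.
  Visit 27.
  At 27: go left to 18.
    Visit 18.
    At 18: no left child.
    At 18: go right to 14.
      Visit 14.
      At 14: go left to 1.
        Visit 1.
        At 1: go left to 3.
          3 is a leaf — visit 3.
        At 1: no right child.
      At 14: no right child.
  At 27: go right to 28.
    28 is a leaf — visit 28.
At 24: go right to 39.
  Visit 39.
  At 39: go left to 26.
    Visit 26.
    At 26: go left to 4.
      Visit 4.
      At 4: no left child.
      At 4: go right to 37.
        37 is a leaf — visit 37.
    At 26: no right child.
  At 39: go right to 23.
    Visit 23.
    At 23: no left child.
    At 23: go right to 16.
      16 is a leaf — visit 16.
Full pre-order sequence: 24, 27, 18, 14, 1, 3, 28, 39, 26, 4, 37, 23, 16.

18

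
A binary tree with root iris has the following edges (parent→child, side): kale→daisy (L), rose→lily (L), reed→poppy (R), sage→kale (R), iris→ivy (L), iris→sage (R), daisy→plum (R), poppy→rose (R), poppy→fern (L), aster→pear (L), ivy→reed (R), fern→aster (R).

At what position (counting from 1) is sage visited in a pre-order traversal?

10

Pre-order visits the node, then its left subtree, then its right subtree.
Visit iris.
At iris: go left to ivy.
  Visit ivy.
  At ivy: no left child.
  At ivy: go right to reed.
    Visit reed.
    At reed: no left child.
    At reed: go right to poppy.
      Visit poppy.
      At poppy: go left to fern.
        Visit fern.
        At fern: no left child.
        At fern: go right to aster.
          Visit aster.
          At aster: go left to pear.
            pear is a leaf — visit pear.
          At aster: no right child.
      At poppy: go right to rose.
        Visit rose.
        At rose: go left to lily.
          lily is a leaf — visit lily.
        At rose: no right child.
At iris: go right to sage.
  Visit sage.
  At sage: no left child.
  At sage: go right to kale.
    Visit kale.
    At kale: go left to daisy.
      Visit daisy.
      At daisy: no left child.
      At daisy: go right to plum.
        plum is a leaf — visit plum.
    At kale: no right child.
Full pre-order sequence: iris, ivy, reed, poppy, fern, aster, pear, rose, lily, sage, kale, daisy, plum.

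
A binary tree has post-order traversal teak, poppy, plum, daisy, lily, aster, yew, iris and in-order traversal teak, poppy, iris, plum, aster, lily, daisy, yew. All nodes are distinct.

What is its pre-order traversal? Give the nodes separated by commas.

The last element of post-order is the root; it splits in-order into left and right subtrees.
Root iris: left subtree has 2 nodes {teak, poppy}, right has 5 {plum, aster, lily, daisy, yew}.
  Root poppy: left subtree has 1 node {teak}, right has 0 { }.
  Root yew: left subtree has 4 nodes {plum, aster, lily, daisy}, right has 0 { }.
    Root aster: left subtree has 1 node {plum}, right has 2 {lily, daisy}.
      Root lily: left subtree has 0 nodes { }, right has 1 {daisy}.

iris, poppy, teak, yew, aster, plum, lily, daisy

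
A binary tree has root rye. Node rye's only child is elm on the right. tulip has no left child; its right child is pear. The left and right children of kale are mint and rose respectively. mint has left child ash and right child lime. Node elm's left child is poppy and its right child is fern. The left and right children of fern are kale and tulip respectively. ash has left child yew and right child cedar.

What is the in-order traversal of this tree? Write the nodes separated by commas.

rye, poppy, elm, yew, ash, cedar, mint, lime, kale, rose, fern, tulip, pear

In-order visits the left subtree, then the node, then the right subtree.
At rye: no left child.
Visit rye.
At rye: go right to elm.
  At elm: go left to poppy.
    poppy is a leaf — visit poppy.
  Visit elm.
  At elm: go right to fern.
    At fern: go left to kale.
      At kale: go left to mint.
        At mint: go left to ash.
          At ash: go left to yew.
            yew is a leaf — visit yew.
          Visit ash.
          At ash: go right to cedar.
            cedar is a leaf — visit cedar.
        Visit mint.
        At mint: go right to lime.
          lime is a leaf — visit lime.
      Visit kale.
      At kale: go right to rose.
        rose is a leaf — visit rose.
    Visit fern.
    At fern: go right to tulip.
      At tulip: no left child.
      Visit tulip.
      At tulip: go right to pear.
        pear is a leaf — visit pear.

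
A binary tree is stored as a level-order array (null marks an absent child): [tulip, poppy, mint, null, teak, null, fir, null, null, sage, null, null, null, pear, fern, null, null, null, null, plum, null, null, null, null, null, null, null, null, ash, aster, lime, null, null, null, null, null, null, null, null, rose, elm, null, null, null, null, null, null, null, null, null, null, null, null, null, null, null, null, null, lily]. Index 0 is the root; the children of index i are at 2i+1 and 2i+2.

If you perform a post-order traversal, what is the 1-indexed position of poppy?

Post-order visits the left subtree, then the right subtree, then the node.
At tulip: go left to poppy.
  At poppy: no left child.
  At poppy: go right to teak.
    At teak: go left to sage.
      At sage: go left to plum.
        At plum: go left to rose.
          rose is a leaf — visit rose.
        At plum: go right to elm.
          elm is a leaf — visit elm.
        Visit plum.
      At sage: no right child.
      Visit sage.
    At teak: no right child.
    Visit teak.
  Visit poppy.
At tulip: go right to mint.
  At mint: no left child.
  At mint: go right to fir.
    At fir: go left to pear.
      At pear: no left child.
      At pear: go right to ash.
        At ash: no left child.
        At ash: go right to lily.
          lily is a leaf — visit lily.
        Visit ash.
      Visit pear.
    At fir: go right to fern.
      At fern: go left to aster.
        aster is a leaf — visit aster.
      At fern: go right to lime.
        lime is a leaf — visit lime.
      Visit fern.
    Visit fir.
  Visit mint.
Visit tulip.
Full post-order sequence: rose, elm, plum, sage, teak, poppy, lily, ash, pear, aster, lime, fern, fir, mint, tulip.

6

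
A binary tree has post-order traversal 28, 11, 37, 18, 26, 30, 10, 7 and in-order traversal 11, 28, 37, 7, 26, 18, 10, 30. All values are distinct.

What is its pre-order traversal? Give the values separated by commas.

7, 37, 11, 28, 10, 26, 18, 30

The last element of post-order is the root; it splits in-order into left and right subtrees.
Root 7: left subtree has 3 nodes {11, 28, 37}, right has 4 {26, 18, 10, 30}.
  Root 37: left subtree has 2 nodes {11, 28}, right has 0 { }.
    Root 11: left subtree has 0 nodes { }, right has 1 {28}.
  Root 10: left subtree has 2 nodes {26, 18}, right has 1 {30}.
    Root 26: left subtree has 0 nodes { }, right has 1 {18}.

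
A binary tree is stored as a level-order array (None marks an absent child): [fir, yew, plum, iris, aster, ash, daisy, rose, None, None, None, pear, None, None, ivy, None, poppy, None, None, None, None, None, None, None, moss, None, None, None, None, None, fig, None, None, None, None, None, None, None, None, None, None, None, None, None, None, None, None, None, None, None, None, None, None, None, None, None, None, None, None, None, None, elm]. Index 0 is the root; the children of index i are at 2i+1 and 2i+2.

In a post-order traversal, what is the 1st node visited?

Post-order visits the left subtree, then the right subtree, then the node.
At fir: go left to yew.
  At yew: go left to iris.
    At iris: go left to rose.
      At rose: no left child.
      At rose: go right to poppy.
        poppy is a leaf — visit poppy.
      Visit rose.
    At iris: no right child.
    Visit iris.
  At yew: go right to aster.
    aster is a leaf — visit aster.
  Visit yew.
At fir: go right to plum.
  At plum: go left to ash.
    At ash: go left to pear.
      At pear: no left child.
      At pear: go right to moss.
        moss is a leaf — visit moss.
      Visit pear.
    At ash: no right child.
    Visit ash.
  At plum: go right to daisy.
    At daisy: no left child.
    At daisy: go right to ivy.
      At ivy: no left child.
      At ivy: go right to fig.
        At fig: go left to elm.
          elm is a leaf — visit elm.
        At fig: no right child.
        Visit fig.
      Visit ivy.
    Visit daisy.
  Visit plum.
Visit fir.
Full post-order sequence: poppy, rose, iris, aster, yew, moss, pear, ash, elm, fig, ivy, daisy, plum, fir.

poppy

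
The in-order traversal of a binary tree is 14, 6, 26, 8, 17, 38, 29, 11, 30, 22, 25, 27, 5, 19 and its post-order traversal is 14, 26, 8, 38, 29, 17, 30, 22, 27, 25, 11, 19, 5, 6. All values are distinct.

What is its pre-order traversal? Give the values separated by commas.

6, 14, 5, 11, 17, 8, 26, 29, 38, 25, 22, 30, 27, 19

The last element of post-order is the root; it splits in-order into left and right subtrees.
Root 6: left subtree has 1 node {14}, right has 12 {26, 8, 17, 38, 29, 11, 30, 22, 25, 27, 5, 19}.
  Root 5: left subtree has 10 nodes {26, 8, 17, 38, 29, 11, 30, 22, 25, 27}, right has 1 {19}.
    Root 11: left subtree has 5 nodes {26, 8, 17, 38, 29}, right has 4 {30, 22, 25, 27}.
      Root 17: left subtree has 2 nodes {26, 8}, right has 2 {38, 29}.
        Root 8: left subtree has 1 node {26}, right has 0 { }.
        Root 29: left subtree has 1 node {38}, right has 0 { }.
      Root 25: left subtree has 2 nodes {30, 22}, right has 1 {27}.
        Root 22: left subtree has 1 node {30}, right has 0 { }.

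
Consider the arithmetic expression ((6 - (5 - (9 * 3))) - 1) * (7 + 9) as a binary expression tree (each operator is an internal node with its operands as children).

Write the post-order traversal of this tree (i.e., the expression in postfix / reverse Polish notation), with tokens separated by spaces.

Post-order on an expression tree gives postfix notation: for each operator, emit left operand, right operand, then the operator.

6 5 9 3 * - - 1 - 7 9 + *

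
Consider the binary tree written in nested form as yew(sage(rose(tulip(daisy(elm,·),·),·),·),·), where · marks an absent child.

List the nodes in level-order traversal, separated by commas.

yew, sage, rose, tulip, daisy, elm

Level-order visits nodes level by level from the root, left to right within each level.
Level 0: yew
Level 1: sage
Level 2: rose
Level 3: tulip
Level 4: daisy
Level 5: elm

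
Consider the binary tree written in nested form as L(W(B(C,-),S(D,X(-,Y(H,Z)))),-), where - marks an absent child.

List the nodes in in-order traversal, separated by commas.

In-order visits the left subtree, then the node, then the right subtree.
At L: go left to W.
  At W: go left to B.
    At B: go left to C.
      C is a leaf — visit C.
    Visit B.
    At B: no right child.
  Visit W.
  At W: go right to S.
    At S: go left to D.
      D is a leaf — visit D.
    Visit S.
    At S: go right to X.
      At X: no left child.
      Visit X.
      At X: go right to Y.
        At Y: go left to H.
          H is a leaf — visit H.
        Visit Y.
        At Y: go right to Z.
          Z is a leaf — visit Z.
Visit L.
At L: no right child.

C, B, W, D, S, X, H, Y, Z, L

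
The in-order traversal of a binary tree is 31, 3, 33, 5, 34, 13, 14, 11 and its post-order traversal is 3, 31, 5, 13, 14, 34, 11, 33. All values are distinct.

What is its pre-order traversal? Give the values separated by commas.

The last element of post-order is the root; it splits in-order into left and right subtrees.
Root 33: left subtree has 2 nodes {31, 3}, right has 5 {5, 34, 13, 14, 11}.
  Root 31: left subtree has 0 nodes { }, right has 1 {3}.
  Root 11: left subtree has 4 nodes {5, 34, 13, 14}, right has 0 { }.
    Root 34: left subtree has 1 node {5}, right has 2 {13, 14}.
      Root 14: left subtree has 1 node {13}, right has 0 { }.

33, 31, 3, 11, 34, 5, 14, 13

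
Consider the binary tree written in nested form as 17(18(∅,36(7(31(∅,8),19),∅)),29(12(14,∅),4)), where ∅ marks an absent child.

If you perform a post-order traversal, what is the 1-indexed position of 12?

Post-order visits the left subtree, then the right subtree, then the node.
At 17: go left to 18.
  At 18: no left child.
  At 18: go right to 36.
    At 36: go left to 7.
      At 7: go left to 31.
        At 31: no left child.
        At 31: go right to 8.
          8 is a leaf — visit 8.
        Visit 31.
      At 7: go right to 19.
        19 is a leaf — visit 19.
      Visit 7.
    At 36: no right child.
    Visit 36.
  Visit 18.
At 17: go right to 29.
  At 29: go left to 12.
    At 12: go left to 14.
      14 is a leaf — visit 14.
    At 12: no right child.
    Visit 12.
  At 29: go right to 4.
    4 is a leaf — visit 4.
  Visit 29.
Visit 17.
Full post-order sequence: 8, 31, 19, 7, 36, 18, 14, 12, 4, 29, 17.

8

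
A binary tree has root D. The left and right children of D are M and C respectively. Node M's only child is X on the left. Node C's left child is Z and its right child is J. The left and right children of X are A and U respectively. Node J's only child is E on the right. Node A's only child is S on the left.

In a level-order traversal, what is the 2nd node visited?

Level-order visits nodes level by level from the root, left to right within each level.
Level 0: D
Level 1: M, C
Level 2: X, Z, J
Level 3: A, U, E
Level 4: S
Full level-order sequence: D, M, C, X, Z, J, A, U, E, S.

M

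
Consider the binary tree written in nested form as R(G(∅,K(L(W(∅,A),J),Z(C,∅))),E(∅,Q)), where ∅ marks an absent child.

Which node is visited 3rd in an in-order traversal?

In-order visits the left subtree, then the node, then the right subtree.
At R: go left to G.
  At G: no left child.
  Visit G.
  At G: go right to K.
    At K: go left to L.
      At L: go left to W.
        At W: no left child.
        Visit W.
        At W: go right to A.
          A is a leaf — visit A.
      Visit L.
      At L: go right to J.
        J is a leaf — visit J.
    Visit K.
    At K: go right to Z.
      At Z: go left to C.
        C is a leaf — visit C.
      Visit Z.
      At Z: no right child.
Visit R.
At R: go right to E.
  At E: no left child.
  Visit E.
  At E: go right to Q.
    Q is a leaf — visit Q.
Full in-order sequence: G, W, A, L, J, K, C, Z, R, E, Q.

A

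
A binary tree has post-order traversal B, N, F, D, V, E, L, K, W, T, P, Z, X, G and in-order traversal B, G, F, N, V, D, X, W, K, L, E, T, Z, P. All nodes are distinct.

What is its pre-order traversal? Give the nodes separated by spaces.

G B X V F N D Z T W K L E P

The last element of post-order is the root; it splits in-order into left and right subtrees.
Root G: left subtree has 1 node {B}, right has 12 {F, N, V, D, X, W, K, L, E, T, Z, P}.
  Root X: left subtree has 4 nodes {F, N, V, D}, right has 7 {W, K, L, E, T, Z, P}.
    Root V: left subtree has 2 nodes {F, N}, right has 1 {D}.
      Root F: left subtree has 0 nodes { }, right has 1 {N}.
    Root Z: left subtree has 5 nodes {W, K, L, E, T}, right has 1 {P}.
      Root T: left subtree has 4 nodes {W, K, L, E}, right has 0 { }.
        Root W: left subtree has 0 nodes { }, right has 3 {K, L, E}.
          Root K: left subtree has 0 nodes { }, right has 2 {L, E}.
            Root L: left subtree has 0 nodes { }, right has 1 {E}.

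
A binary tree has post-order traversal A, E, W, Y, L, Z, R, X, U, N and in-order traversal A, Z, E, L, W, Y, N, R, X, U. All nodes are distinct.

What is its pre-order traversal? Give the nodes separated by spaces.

The last element of post-order is the root; it splits in-order into left and right subtrees.
Root N: left subtree has 6 nodes {A, Z, E, L, W, Y}, right has 3 {R, X, U}.
  Root Z: left subtree has 1 node {A}, right has 4 {E, L, W, Y}.
    Root L: left subtree has 1 node {E}, right has 2 {W, Y}.
      Root Y: left subtree has 1 node {W}, right has 0 { }.
  Root U: left subtree has 2 nodes {R, X}, right has 0 { }.
    Root X: left subtree has 1 node {R}, right has 0 { }.

N Z A L E Y W U X R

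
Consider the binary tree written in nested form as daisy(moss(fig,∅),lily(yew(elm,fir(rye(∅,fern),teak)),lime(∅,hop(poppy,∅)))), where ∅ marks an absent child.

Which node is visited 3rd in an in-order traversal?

daisy

In-order visits the left subtree, then the node, then the right subtree.
At daisy: go left to moss.
  At moss: go left to fig.
    fig is a leaf — visit fig.
  Visit moss.
  At moss: no right child.
Visit daisy.
At daisy: go right to lily.
  At lily: go left to yew.
    At yew: go left to elm.
      elm is a leaf — visit elm.
    Visit yew.
    At yew: go right to fir.
      At fir: go left to rye.
        At rye: no left child.
        Visit rye.
        At rye: go right to fern.
          fern is a leaf — visit fern.
      Visit fir.
      At fir: go right to teak.
        teak is a leaf — visit teak.
  Visit lily.
  At lily: go right to lime.
    At lime: no left child.
    Visit lime.
    At lime: go right to hop.
      At hop: go left to poppy.
        poppy is a leaf — visit poppy.
      Visit hop.
      At hop: no right child.
Full in-order sequence: fig, moss, daisy, elm, yew, rye, fern, fir, teak, lily, lime, poppy, hop.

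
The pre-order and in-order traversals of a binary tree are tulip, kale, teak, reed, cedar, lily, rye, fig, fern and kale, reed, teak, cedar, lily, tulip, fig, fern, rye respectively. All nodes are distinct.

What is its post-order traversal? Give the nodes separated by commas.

reed, lily, cedar, teak, kale, fern, fig, rye, tulip

The first element of pre-order is the root; it splits in-order into left and right subtrees.
Root tulip: left subtree has 5 nodes {kale, reed, teak, cedar, lily}, right has 3 {fig, fern, rye}.
  Root kale: left subtree has 0 nodes { }, right has 4 {reed, teak, cedar, lily}.
    Root teak: left subtree has 1 node {reed}, right has 2 {cedar, lily}.
      Root cedar: left subtree has 0 nodes { }, right has 1 {lily}.
  Root rye: left subtree has 2 nodes {fig, fern}, right has 0 { }.
    Root fig: left subtree has 0 nodes { }, right has 1 {fern}.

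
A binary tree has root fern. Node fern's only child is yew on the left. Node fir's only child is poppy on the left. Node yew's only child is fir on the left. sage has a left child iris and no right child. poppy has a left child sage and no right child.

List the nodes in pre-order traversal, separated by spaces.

fern yew fir poppy sage iris

Pre-order visits the node, then its left subtree, then its right subtree.
Visit fern.
At fern: go left to yew.
  Visit yew.
  At yew: go left to fir.
    Visit fir.
    At fir: go left to poppy.
      Visit poppy.
      At poppy: go left to sage.
        Visit sage.
        At sage: go left to iris.
          iris is a leaf — visit iris.
        At sage: no right child.
      At poppy: no right child.
    At fir: no right child.
  At yew: no right child.
At fern: no right child.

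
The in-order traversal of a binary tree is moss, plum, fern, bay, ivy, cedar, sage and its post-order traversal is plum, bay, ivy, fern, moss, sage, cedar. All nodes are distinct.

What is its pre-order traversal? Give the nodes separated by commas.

The last element of post-order is the root; it splits in-order into left and right subtrees.
Root cedar: left subtree has 5 nodes {moss, plum, fern, bay, ivy}, right has 1 {sage}.
  Root moss: left subtree has 0 nodes { }, right has 4 {plum, fern, bay, ivy}.
    Root fern: left subtree has 1 node {plum}, right has 2 {bay, ivy}.
      Root ivy: left subtree has 1 node {bay}, right has 0 { }.

cedar, moss, fern, plum, ivy, bay, sage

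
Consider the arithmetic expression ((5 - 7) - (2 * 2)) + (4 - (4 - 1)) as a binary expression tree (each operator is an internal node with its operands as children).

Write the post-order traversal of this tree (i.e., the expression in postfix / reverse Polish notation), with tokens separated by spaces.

Post-order on an expression tree gives postfix notation: for each operator, emit left operand, right operand, then the operator.

5 7 - 2 2 * - 4 4 1 - - +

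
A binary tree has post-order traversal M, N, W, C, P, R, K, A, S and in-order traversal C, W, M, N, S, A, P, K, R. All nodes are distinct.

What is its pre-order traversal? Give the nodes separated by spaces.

S C W N M A K P R

The last element of post-order is the root; it splits in-order into left and right subtrees.
Root S: left subtree has 4 nodes {C, W, M, N}, right has 4 {A, P, K, R}.
  Root C: left subtree has 0 nodes { }, right has 3 {W, M, N}.
    Root W: left subtree has 0 nodes { }, right has 2 {M, N}.
      Root N: left subtree has 1 node {M}, right has 0 { }.
  Root A: left subtree has 0 nodes { }, right has 3 {P, K, R}.
    Root K: left subtree has 1 node {P}, right has 1 {R}.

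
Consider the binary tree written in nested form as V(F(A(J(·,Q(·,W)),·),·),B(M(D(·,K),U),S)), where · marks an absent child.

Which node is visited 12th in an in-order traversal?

In-order visits the left subtree, then the node, then the right subtree.
At V: go left to F.
  At F: go left to A.
    At A: go left to J.
      At J: no left child.
      Visit J.
      At J: go right to Q.
        At Q: no left child.
        Visit Q.
        At Q: go right to W.
          W is a leaf — visit W.
    Visit A.
    At A: no right child.
  Visit F.
  At F: no right child.
Visit V.
At V: go right to B.
  At B: go left to M.
    At M: go left to D.
      At D: no left child.
      Visit D.
      At D: go right to K.
        K is a leaf — visit K.
    Visit M.
    At M: go right to U.
      U is a leaf — visit U.
  Visit B.
  At B: go right to S.
    S is a leaf — visit S.
Full in-order sequence: J, Q, W, A, F, V, D, K, M, U, B, S.

S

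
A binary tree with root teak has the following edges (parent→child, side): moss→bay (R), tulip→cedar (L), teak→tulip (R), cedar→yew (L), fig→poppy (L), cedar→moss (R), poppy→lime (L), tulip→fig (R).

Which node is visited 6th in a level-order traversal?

moss

Level-order visits nodes level by level from the root, left to right within each level.
Level 0: teak
Level 1: tulip
Level 2: cedar, fig
Level 3: yew, moss, poppy
Level 4: bay, lime
Full level-order sequence: teak, tulip, cedar, fig, yew, moss, poppy, bay, lime.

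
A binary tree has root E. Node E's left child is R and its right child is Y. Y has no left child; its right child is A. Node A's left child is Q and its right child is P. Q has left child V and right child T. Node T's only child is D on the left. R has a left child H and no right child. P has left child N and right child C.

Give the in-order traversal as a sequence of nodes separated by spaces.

H R E Y V Q D T A N P C

In-order visits the left subtree, then the node, then the right subtree.
At E: go left to R.
  At R: go left to H.
    H is a leaf — visit H.
  Visit R.
  At R: no right child.
Visit E.
At E: go right to Y.
  At Y: no left child.
  Visit Y.
  At Y: go right to A.
    At A: go left to Q.
      At Q: go left to V.
        V is a leaf — visit V.
      Visit Q.
      At Q: go right to T.
        At T: go left to D.
          D is a leaf — visit D.
        Visit T.
        At T: no right child.
    Visit A.
    At A: go right to P.
      At P: go left to N.
        N is a leaf — visit N.
      Visit P.
      At P: go right to C.
        C is a leaf — visit C.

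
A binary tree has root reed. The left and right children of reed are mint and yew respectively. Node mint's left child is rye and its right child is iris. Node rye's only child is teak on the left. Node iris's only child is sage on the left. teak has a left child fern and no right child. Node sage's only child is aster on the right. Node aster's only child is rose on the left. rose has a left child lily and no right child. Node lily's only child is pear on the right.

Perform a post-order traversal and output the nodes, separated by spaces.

Post-order visits the left subtree, then the right subtree, then the node.
At reed: go left to mint.
  At mint: go left to rye.
    At rye: go left to teak.
      At teak: go left to fern.
        fern is a leaf — visit fern.
      At teak: no right child.
      Visit teak.
    At rye: no right child.
    Visit rye.
  At mint: go right to iris.
    At iris: go left to sage.
      At sage: no left child.
      At sage: go right to aster.
        At aster: go left to rose.
          At rose: go left to lily.
            At lily: no left child.
            At lily: go right to pear.
              pear is a leaf — visit pear.
            Visit lily.
          At rose: no right child.
          Visit rose.
        At aster: no right child.
        Visit aster.
      Visit sage.
    At iris: no right child.
    Visit iris.
  Visit mint.
At reed: go right to yew.
  yew is a leaf — visit yew.
Visit reed.

fern teak rye pear lily rose aster sage iris mint yew reed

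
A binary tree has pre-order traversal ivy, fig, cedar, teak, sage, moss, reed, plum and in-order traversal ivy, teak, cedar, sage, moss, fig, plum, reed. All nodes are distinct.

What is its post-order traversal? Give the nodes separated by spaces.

teak moss sage cedar plum reed fig ivy

The first element of pre-order is the root; it splits in-order into left and right subtrees.
Root ivy: left subtree has 0 nodes { }, right has 7 {teak, cedar, sage, moss, fig, plum, reed}.
  Root fig: left subtree has 4 nodes {teak, cedar, sage, moss}, right has 2 {plum, reed}.
    Root cedar: left subtree has 1 node {teak}, right has 2 {sage, moss}.
      Root sage: left subtree has 0 nodes { }, right has 1 {moss}.
    Root reed: left subtree has 1 node {plum}, right has 0 { }.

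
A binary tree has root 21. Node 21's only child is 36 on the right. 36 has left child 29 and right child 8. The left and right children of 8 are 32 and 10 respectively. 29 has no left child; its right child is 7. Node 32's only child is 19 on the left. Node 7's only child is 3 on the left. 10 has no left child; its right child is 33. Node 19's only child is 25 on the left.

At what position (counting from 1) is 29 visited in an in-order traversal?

2

In-order visits the left subtree, then the node, then the right subtree.
At 21: no left child.
Visit 21.
At 21: go right to 36.
  At 36: go left to 29.
    At 29: no left child.
    Visit 29.
    At 29: go right to 7.
      At 7: go left to 3.
        3 is a leaf — visit 3.
      Visit 7.
      At 7: no right child.
  Visit 36.
  At 36: go right to 8.
    At 8: go left to 32.
      At 32: go left to 19.
        At 19: go left to 25.
          25 is a leaf — visit 25.
        Visit 19.
        At 19: no right child.
      Visit 32.
      At 32: no right child.
    Visit 8.
    At 8: go right to 10.
      At 10: no left child.
      Visit 10.
      At 10: go right to 33.
        33 is a leaf — visit 33.
Full in-order sequence: 21, 29, 3, 7, 36, 25, 19, 32, 8, 10, 33.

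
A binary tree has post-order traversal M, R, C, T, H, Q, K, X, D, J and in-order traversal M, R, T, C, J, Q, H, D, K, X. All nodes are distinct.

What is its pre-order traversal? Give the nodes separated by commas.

The last element of post-order is the root; it splits in-order into left and right subtrees.
Root J: left subtree has 4 nodes {M, R, T, C}, right has 5 {Q, H, D, K, X}.
  Root T: left subtree has 2 nodes {M, R}, right has 1 {C}.
    Root R: left subtree has 1 node {M}, right has 0 { }.
  Root D: left subtree has 2 nodes {Q, H}, right has 2 {K, X}.
    Root Q: left subtree has 0 nodes { }, right has 1 {H}.
    Root X: left subtree has 1 node {K}, right has 0 { }.

J, T, R, M, C, D, Q, H, X, K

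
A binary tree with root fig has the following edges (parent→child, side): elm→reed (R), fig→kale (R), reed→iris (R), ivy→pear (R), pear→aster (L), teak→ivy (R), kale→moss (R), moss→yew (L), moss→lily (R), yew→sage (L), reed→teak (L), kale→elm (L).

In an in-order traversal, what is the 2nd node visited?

In-order visits the left subtree, then the node, then the right subtree.
At fig: no left child.
Visit fig.
At fig: go right to kale.
  At kale: go left to elm.
    At elm: no left child.
    Visit elm.
    At elm: go right to reed.
      At reed: go left to teak.
        At teak: no left child.
        Visit teak.
        At teak: go right to ivy.
          At ivy: no left child.
          Visit ivy.
          At ivy: go right to pear.
            At pear: go left to aster.
              aster is a leaf — visit aster.
            Visit pear.
            At pear: no right child.
      Visit reed.
      At reed: go right to iris.
        iris is a leaf — visit iris.
  Visit kale.
  At kale: go right to moss.
    At moss: go left to yew.
      At yew: go left to sage.
        sage is a leaf — visit sage.
      Visit yew.
      At yew: no right child.
    Visit moss.
    At moss: go right to lily.
      lily is a leaf — visit lily.
Full in-order sequence: fig, elm, teak, ivy, aster, pear, reed, iris, kale, sage, yew, moss, lily.

elm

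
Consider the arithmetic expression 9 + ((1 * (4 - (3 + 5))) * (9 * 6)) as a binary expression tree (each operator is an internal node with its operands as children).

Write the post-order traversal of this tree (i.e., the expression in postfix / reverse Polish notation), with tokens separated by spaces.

Post-order on an expression tree gives postfix notation: for each operator, emit left operand, right operand, then the operator.

9 1 4 3 5 + - * 9 6 * * +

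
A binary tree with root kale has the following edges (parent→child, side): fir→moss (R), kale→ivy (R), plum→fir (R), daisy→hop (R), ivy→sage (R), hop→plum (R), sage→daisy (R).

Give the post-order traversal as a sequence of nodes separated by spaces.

Post-order visits the left subtree, then the right subtree, then the node.
At kale: no left child.
At kale: go right to ivy.
  At ivy: no left child.
  At ivy: go right to sage.
    At sage: no left child.
    At sage: go right to daisy.
      At daisy: no left child.
      At daisy: go right to hop.
        At hop: no left child.
        At hop: go right to plum.
          At plum: no left child.
          At plum: go right to fir.
            At fir: no left child.
            At fir: go right to moss.
              moss is a leaf — visit moss.
            Visit fir.
          Visit plum.
        Visit hop.
      Visit daisy.
    Visit sage.
  Visit ivy.
Visit kale.

moss fir plum hop daisy sage ivy kale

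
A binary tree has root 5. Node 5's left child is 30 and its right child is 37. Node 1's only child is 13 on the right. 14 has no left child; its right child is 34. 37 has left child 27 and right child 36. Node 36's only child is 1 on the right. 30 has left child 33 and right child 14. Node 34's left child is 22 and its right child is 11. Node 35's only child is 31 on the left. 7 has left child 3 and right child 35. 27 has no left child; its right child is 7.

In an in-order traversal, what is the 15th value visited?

In-order visits the left subtree, then the node, then the right subtree.
At 5: go left to 30.
  At 30: go left to 33.
    33 is a leaf — visit 33.
  Visit 30.
  At 30: go right to 14.
    At 14: no left child.
    Visit 14.
    At 14: go right to 34.
      At 34: go left to 22.
        22 is a leaf — visit 22.
      Visit 34.
      At 34: go right to 11.
        11 is a leaf — visit 11.
Visit 5.
At 5: go right to 37.
  At 37: go left to 27.
    At 27: no left child.
    Visit 27.
    At 27: go right to 7.
      At 7: go left to 3.
        3 is a leaf — visit 3.
      Visit 7.
      At 7: go right to 35.
        At 35: go left to 31.
          31 is a leaf — visit 31.
        Visit 35.
        At 35: no right child.
  Visit 37.
  At 37: go right to 36.
    At 36: no left child.
    Visit 36.
    At 36: go right to 1.
      At 1: no left child.
      Visit 1.
      At 1: go right to 13.
        13 is a leaf — visit 13.
Full in-order sequence: 33, 30, 14, 22, 34, 11, 5, 27, 3, 7, 31, 35, 37, 36, 1, 13.

1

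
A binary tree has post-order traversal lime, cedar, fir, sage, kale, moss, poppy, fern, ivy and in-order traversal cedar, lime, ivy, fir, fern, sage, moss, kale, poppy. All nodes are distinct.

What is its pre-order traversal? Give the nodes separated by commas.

The last element of post-order is the root; it splits in-order into left and right subtrees.
Root ivy: left subtree has 2 nodes {cedar, lime}, right has 6 {fir, fern, sage, moss, kale, poppy}.
  Root cedar: left subtree has 0 nodes { }, right has 1 {lime}.
  Root fern: left subtree has 1 node {fir}, right has 4 {sage, moss, kale, poppy}.
    Root poppy: left subtree has 3 nodes {sage, moss, kale}, right has 0 { }.
      Root moss: left subtree has 1 node {sage}, right has 1 {kale}.

ivy, cedar, lime, fern, fir, poppy, moss, sage, kale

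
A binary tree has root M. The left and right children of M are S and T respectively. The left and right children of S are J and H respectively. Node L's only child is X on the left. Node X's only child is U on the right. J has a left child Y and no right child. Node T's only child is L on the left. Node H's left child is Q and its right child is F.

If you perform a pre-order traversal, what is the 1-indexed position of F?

Pre-order visits the node, then its left subtree, then its right subtree.
Visit M.
At M: go left to S.
  Visit S.
  At S: go left to J.
    Visit J.
    At J: go left to Y.
      Y is a leaf — visit Y.
    At J: no right child.
  At S: go right to H.
    Visit H.
    At H: go left to Q.
      Q is a leaf — visit Q.
    At H: go right to F.
      F is a leaf — visit F.
At M: go right to T.
  Visit T.
  At T: go left to L.
    Visit L.
    At L: go left to X.
      Visit X.
      At X: no left child.
      At X: go right to U.
        U is a leaf — visit U.
    At L: no right child.
  At T: no right child.
Full pre-order sequence: M, S, J, Y, H, Q, F, T, L, X, U.

7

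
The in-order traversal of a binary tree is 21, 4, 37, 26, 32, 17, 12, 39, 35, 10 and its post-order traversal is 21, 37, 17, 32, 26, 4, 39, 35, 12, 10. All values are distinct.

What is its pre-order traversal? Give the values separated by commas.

10, 12, 4, 21, 26, 37, 32, 17, 35, 39

The last element of post-order is the root; it splits in-order into left and right subtrees.
Root 10: left subtree has 9 nodes {21, 4, 37, 26, 32, 17, 12, 39, 35}, right has 0 { }.
  Root 12: left subtree has 6 nodes {21, 4, 37, 26, 32, 17}, right has 2 {39, 35}.
    Root 4: left subtree has 1 node {21}, right has 4 {37, 26, 32, 17}.
      Root 26: left subtree has 1 node {37}, right has 2 {32, 17}.
        Root 32: left subtree has 0 nodes { }, right has 1 {17}.
    Root 35: left subtree has 1 node {39}, right has 0 { }.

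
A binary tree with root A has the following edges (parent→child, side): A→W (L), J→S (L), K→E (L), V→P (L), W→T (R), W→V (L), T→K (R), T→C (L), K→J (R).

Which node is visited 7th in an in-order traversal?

In-order visits the left subtree, then the node, then the right subtree.
At A: go left to W.
  At W: go left to V.
    At V: go left to P.
      P is a leaf — visit P.
    Visit V.
    At V: no right child.
  Visit W.
  At W: go right to T.
    At T: go left to C.
      C is a leaf — visit C.
    Visit T.
    At T: go right to K.
      At K: go left to E.
        E is a leaf — visit E.
      Visit K.
      At K: go right to J.
        At J: go left to S.
          S is a leaf — visit S.
        Visit J.
        At J: no right child.
Visit A.
At A: no right child.
Full in-order sequence: P, V, W, C, T, E, K, S, J, A.

K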